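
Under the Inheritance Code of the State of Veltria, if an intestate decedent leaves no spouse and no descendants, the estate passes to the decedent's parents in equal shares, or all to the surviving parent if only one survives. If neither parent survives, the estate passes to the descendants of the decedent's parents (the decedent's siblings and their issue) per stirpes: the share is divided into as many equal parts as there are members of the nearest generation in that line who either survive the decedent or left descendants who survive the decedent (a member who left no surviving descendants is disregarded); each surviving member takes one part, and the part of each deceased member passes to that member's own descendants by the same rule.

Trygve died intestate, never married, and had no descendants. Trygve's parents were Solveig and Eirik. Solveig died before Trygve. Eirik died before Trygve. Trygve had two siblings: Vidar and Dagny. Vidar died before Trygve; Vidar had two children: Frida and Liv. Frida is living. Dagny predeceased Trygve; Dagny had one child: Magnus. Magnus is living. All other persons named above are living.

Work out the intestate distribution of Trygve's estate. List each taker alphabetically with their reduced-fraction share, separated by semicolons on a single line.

Neither parent survives and there are no descendants, so the estate passes to Trygve's siblings and their issue per stirpes.
The estate is divided into 2 equal shares of 1/2 among Vidar, Dagny.
Vidar predeceased; the 1/2 allotted to Vidar's branch passes to Vidar's issue by representation.
The 1/2 is divided into 2 equal shares of 1/4 among Frida, Liv.
Frida is living and takes 1/4.
Liv is living and takes 1/4.
Dagny predeceased; the 1/2 allotted to Dagny's branch passes to Dagny's issue by representation.
Magnus is the sole taker at this level and receives the full 1/2.

Frida 1/4; Liv 1/4; Magnus 1/2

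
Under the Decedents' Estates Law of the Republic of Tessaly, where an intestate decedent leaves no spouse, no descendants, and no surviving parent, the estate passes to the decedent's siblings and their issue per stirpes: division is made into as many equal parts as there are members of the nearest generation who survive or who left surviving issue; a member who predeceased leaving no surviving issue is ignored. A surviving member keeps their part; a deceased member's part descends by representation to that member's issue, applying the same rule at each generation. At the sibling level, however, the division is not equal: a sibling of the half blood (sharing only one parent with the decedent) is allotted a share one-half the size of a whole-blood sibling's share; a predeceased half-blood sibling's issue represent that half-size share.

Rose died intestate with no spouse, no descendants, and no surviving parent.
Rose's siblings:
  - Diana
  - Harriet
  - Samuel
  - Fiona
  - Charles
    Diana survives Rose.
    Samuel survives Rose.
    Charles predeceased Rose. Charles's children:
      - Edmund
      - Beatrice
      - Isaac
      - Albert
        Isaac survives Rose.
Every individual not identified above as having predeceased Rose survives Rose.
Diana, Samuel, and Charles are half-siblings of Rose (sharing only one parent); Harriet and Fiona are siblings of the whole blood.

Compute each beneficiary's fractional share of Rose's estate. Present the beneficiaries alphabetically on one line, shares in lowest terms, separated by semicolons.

No spouse, descendants, or parent survives, so the estate passes to Rose's siblings per stirpes.
Half-blood siblings count for one-half the weight of whole-blood siblings at the initial division.
Dividing 1 in proportion to weights (total weight 7/2): Diana (weight 1/2) → 1/7; Harriet (weight 1) → 2/7; Samuel (weight 1/2) → 1/7; Fiona (weight 1) → 2/7; Charles (weight 1/2) → 1/7.
Diana is living and takes 1/7.
Harriet is living and takes 2/7.
Samuel is living and takes 1/7.
Fiona is living and takes 2/7.
Charles predeceased; the 1/7 allotted to Charles's branch passes to Charles's issue by representation.
The 1/7 is divided into 4 equal shares of 1/28 among Edmund, Beatrice, Isaac, Albert.
Edmund is living and takes 1/28.
Beatrice is living and takes 1/28.
Isaac is living and takes 1/28.
Albert is living and takes 1/28.

Albert 1/28; Beatrice 1/28; Diana 1/7; Edmund 1/28; Fiona 2/7; Harriet 2/7; Isaac 1/28; Samuel 1/7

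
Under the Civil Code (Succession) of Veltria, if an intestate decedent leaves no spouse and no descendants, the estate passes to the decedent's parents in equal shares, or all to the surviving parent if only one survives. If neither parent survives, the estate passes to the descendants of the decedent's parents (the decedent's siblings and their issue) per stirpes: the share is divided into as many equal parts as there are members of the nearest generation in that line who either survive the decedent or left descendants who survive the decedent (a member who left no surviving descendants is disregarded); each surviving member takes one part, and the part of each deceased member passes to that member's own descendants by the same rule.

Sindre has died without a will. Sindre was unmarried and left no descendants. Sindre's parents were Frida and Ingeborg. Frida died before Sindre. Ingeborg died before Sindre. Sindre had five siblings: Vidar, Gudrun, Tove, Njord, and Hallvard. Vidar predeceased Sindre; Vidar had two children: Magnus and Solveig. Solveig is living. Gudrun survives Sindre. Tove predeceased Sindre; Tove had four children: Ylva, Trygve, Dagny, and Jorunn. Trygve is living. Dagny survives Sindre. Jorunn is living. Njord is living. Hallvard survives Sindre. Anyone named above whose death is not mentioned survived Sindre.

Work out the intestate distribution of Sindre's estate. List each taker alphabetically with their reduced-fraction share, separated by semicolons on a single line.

Neither parent survives and there are no descendants, so the estate passes to Sindre's siblings and their issue per stirpes.
The estate is divided into 5 equal shares of 1/5 among Vidar, Gudrun, Tove, Njord, Hallvard.
Vidar predeceased; the 1/5 allotted to Vidar's branch passes to Vidar's issue by representation.
The 1/5 is divided into 2 equal shares of 1/10 among Magnus, Solveig.
Magnus is living and takes 1/10.
Solveig is living and takes 1/10.
Gudrun is living and takes 1/5.
Tove predeceased; the 1/5 allotted to Tove's branch passes to Tove's issue by representation.
The 1/5 is divided into 4 equal shares of 1/20 among Ylva, Trygve, Dagny, Jorunn.
Ylva is living and takes 1/20.
Trygve is living and takes 1/20.
Dagny is living and takes 1/20.
Jorunn is living and takes 1/20.
Njord is living and takes 1/5.
Hallvard is living and takes 1/5.

Dagny 1/20; Gudrun 1/5; Hallvard 1/5; Jorunn 1/20; Magnus 1/10; Njord 1/5; Solveig 1/10; Trygve 1/20; Ylva 1/20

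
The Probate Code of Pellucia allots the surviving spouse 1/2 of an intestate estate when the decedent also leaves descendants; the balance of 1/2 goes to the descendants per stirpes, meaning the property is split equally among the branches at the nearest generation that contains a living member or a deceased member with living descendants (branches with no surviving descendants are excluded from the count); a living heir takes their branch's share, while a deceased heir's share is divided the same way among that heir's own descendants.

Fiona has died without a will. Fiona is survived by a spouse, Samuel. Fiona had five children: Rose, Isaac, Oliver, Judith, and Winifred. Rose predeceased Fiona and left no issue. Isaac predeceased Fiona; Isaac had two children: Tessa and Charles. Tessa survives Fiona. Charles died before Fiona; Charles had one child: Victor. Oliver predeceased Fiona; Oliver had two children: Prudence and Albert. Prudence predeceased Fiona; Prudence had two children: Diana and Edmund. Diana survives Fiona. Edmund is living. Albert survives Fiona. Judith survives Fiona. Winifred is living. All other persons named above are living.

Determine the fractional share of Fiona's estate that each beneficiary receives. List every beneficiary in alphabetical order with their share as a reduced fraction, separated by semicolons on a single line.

Samuel, as surviving spouse, takes 1/2.
The remaining 1/2 passes to Fiona's descendants per stirpes.
Rose left no surviving issue, so that branch lapses and is disregarded.
The 1/2 is divided into 4 equal shares of 1/8 among Isaac, Oliver, Judith, Winifred.
Isaac predeceased; the 1/8 allotted to Isaac's branch passes to Isaac's issue by representation.
The 1/8 is divided into 2 equal shares of 1/16 among Tessa, Charles.
Tessa is living and takes 1/16.
Charles predeceased; the 1/16 allotted to Charles's branch passes to Charles's issue by representation.
Victor is the sole taker at this level and receives the full 1/16.
Oliver predeceased; the 1/8 allotted to Oliver's branch passes to Oliver's issue by representation.
The 1/8 is divided into 2 equal shares of 1/16 among Prudence, Albert.
Prudence predeceased; the 1/16 allotted to Prudence's branch passes to Prudence's issue by representation.
The 1/16 is divided into 2 equal shares of 1/32 among Diana, Edmund.
Diana is living and takes 1/32.
Edmund is living and takes 1/32.
Albert is living and takes 1/16.
Judith is living and takes 1/8.
Winifred is living and takes 1/8.

Albert 1/16; Diana 1/32; Edmund 1/32; Judith 1/8; Samuel 1/2; Tessa 1/16; Victor 1/16; Winifred 1/8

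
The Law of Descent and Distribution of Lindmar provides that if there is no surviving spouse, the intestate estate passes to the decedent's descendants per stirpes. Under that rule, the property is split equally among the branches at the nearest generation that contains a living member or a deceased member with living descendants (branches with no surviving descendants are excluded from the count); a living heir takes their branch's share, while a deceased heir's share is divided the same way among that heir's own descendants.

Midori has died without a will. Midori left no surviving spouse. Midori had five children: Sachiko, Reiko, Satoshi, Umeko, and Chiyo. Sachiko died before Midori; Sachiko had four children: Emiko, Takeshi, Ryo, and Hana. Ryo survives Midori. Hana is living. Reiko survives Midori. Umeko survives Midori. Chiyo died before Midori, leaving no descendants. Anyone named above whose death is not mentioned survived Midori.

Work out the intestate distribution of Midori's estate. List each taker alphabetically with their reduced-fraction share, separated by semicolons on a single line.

Emiko 1/16; Hana 1/16; Reiko 1/4; Ryo 1/16; Satoshi 1/4; Takeshi 1/16; Umeko 1/4

There is no surviving spouse, so the entire estate passes to Midori's descendants per stirpes.
Chiyo left no surviving issue, so that branch lapses and is disregarded.
The estate is divided into 4 equal shares of 1/4 among Sachiko, Reiko, Satoshi, Umeko.
Sachiko predeceased; the 1/4 allotted to Sachiko's branch passes to Sachiko's issue by representation.
The 1/4 is divided into 4 equal shares of 1/16 among Emiko, Takeshi, Ryo, Hana.
Emiko is living and takes 1/16.
Takeshi is living and takes 1/16.
Ryo is living and takes 1/16.
Hana is living and takes 1/16.
Reiko is living and takes 1/4.
Satoshi is living and takes 1/4.
Umeko is living and takes 1/4.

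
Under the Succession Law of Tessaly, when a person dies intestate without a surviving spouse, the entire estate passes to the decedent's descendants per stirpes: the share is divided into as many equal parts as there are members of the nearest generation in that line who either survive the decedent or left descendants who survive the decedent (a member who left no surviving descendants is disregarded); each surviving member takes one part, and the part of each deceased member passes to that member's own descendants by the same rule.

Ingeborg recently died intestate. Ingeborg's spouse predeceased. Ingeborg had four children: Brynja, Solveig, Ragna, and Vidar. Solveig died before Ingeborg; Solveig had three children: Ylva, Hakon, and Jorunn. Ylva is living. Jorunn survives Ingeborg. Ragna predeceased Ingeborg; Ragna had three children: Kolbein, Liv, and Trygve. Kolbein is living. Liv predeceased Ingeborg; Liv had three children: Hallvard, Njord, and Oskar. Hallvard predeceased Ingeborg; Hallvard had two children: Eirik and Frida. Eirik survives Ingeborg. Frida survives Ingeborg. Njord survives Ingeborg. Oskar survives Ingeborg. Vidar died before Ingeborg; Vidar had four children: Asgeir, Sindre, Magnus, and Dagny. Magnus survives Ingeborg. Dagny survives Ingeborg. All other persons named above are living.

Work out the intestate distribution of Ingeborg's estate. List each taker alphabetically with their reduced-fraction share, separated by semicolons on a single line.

Asgeir 1/16; Brynja 1/4; Dagny 1/16; Eirik 1/72; Frida 1/72; Hakon 1/12; Jorunn 1/12; Kolbein 1/12; Magnus 1/16; Njord 1/36; Oskar 1/36; Sindre 1/16; Trygve 1/12; Ylva 1/12

There is no surviving spouse, so the entire estate passes to Ingeborg's descendants per stirpes.
The estate is divided into 4 equal shares of 1/4 among Brynja, Solveig, Ragna, Vidar.
Brynja is living and takes 1/4.
Solveig predeceased; the 1/4 allotted to Solveig's branch passes to Solveig's issue by representation.
The 1/4 is divided into 3 equal shares of 1/12 among Ylva, Hakon, Jorunn.
Ylva is living and takes 1/12.
Hakon is living and takes 1/12.
Jorunn is living and takes 1/12.
Ragna predeceased; the 1/4 allotted to Ragna's branch passes to Ragna's issue by representation.
The 1/4 is divided into 3 equal shares of 1/12 among Kolbein, Liv, Trygve.
Kolbein is living and takes 1/12.
Liv predeceased; the 1/12 allotted to Liv's branch passes to Liv's issue by representation.
The 1/12 is divided into 3 equal shares of 1/36 among Hallvard, Njord, Oskar.
Hallvard predeceased; the 1/36 allotted to Hallvard's branch passes to Hallvard's issue by representation.
The 1/36 is divided into 2 equal shares of 1/72 among Eirik, Frida.
Eirik is living and takes 1/72.
Frida is living and takes 1/72.
Njord is living and takes 1/36.
Oskar is living and takes 1/36.
Trygve is living and takes 1/12.
Vidar predeceased; the 1/4 allotted to Vidar's branch passes to Vidar's issue by representation.
The 1/4 is divided into 4 equal shares of 1/16 among Asgeir, Sindre, Magnus, Dagny.
Asgeir is living and takes 1/16.
Sindre is living and takes 1/16.
Magnus is living and takes 1/16.
Dagny is living and takes 1/16.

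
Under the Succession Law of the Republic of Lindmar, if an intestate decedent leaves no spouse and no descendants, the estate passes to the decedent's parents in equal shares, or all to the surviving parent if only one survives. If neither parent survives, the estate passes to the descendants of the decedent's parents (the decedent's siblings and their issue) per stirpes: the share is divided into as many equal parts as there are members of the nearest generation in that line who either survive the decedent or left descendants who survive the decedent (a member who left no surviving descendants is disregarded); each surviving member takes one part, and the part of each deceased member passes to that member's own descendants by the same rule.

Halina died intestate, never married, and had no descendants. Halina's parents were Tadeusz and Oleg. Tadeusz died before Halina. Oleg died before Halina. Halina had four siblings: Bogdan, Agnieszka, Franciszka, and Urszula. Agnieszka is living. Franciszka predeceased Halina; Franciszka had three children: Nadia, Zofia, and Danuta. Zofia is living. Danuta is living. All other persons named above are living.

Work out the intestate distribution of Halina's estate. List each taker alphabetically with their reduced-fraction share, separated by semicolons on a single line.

Agnieszka 1/4; Bogdan 1/4; Danuta 1/12; Nadia 1/12; Urszula 1/4; Zofia 1/12

Neither parent survives and there are no descendants, so the estate passes to Halina's siblings and their issue per stirpes.
The estate is divided into 4 equal shares of 1/4 among Bogdan, Agnieszka, Franciszka, Urszula.
Bogdan is living and takes 1/4.
Agnieszka is living and takes 1/4.
Franciszka predeceased; the 1/4 allotted to Franciszka's branch passes to Franciszka's issue by representation.
The 1/4 is divided into 3 equal shares of 1/12 among Nadia, Zofia, Danuta.
Nadia is living and takes 1/12.
Zofia is living and takes 1/12.
Danuta is living and takes 1/12.
Urszula is living and takes 1/4.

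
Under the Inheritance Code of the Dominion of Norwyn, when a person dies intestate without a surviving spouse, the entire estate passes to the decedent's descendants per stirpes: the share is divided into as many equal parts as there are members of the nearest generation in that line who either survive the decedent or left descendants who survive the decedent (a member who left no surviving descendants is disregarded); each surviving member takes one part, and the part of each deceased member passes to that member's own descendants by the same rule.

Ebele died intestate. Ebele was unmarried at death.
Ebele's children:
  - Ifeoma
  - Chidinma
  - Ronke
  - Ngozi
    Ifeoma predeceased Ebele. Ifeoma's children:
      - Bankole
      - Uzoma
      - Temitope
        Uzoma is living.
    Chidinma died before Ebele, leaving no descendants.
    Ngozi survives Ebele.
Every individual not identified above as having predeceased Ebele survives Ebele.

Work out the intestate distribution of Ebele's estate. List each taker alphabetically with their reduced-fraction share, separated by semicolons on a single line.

There is no surviving spouse, so the entire estate passes to Ebele's descendants per stirpes.
Chidinma left no surviving issue, so that branch lapses and is disregarded.
The estate is divided into 3 equal shares of 1/3 among Ifeoma, Ronke, Ngozi.
Ifeoma predeceased; the 1/3 allotted to Ifeoma's branch passes to Ifeoma's issue by representation.
The 1/3 is divided into 3 equal shares of 1/9 among Bankole, Uzoma, Temitope.
Bankole is living and takes 1/9.
Uzoma is living and takes 1/9.
Temitope is living and takes 1/9.
Ronke is living and takes 1/3.
Ngozi is living and takes 1/3.

Bankole 1/9; Ngozi 1/3; Ronke 1/3; Temitope 1/9; Uzoma 1/9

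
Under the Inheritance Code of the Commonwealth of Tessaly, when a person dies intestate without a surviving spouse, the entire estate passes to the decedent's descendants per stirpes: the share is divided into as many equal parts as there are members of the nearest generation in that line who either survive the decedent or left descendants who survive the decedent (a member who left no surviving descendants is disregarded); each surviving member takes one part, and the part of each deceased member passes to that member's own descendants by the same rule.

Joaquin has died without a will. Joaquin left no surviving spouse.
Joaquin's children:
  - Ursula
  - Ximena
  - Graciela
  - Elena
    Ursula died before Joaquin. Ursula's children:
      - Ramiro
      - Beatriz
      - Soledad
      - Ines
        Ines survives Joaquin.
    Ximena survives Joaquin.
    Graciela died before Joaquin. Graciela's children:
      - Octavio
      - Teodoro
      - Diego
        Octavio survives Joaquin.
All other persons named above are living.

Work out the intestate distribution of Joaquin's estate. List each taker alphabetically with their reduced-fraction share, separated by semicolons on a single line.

There is no surviving spouse, so the entire estate passes to Joaquin's descendants per stirpes.
The estate is divided into 4 equal shares of 1/4 among Ursula, Ximena, Graciela, Elena.
Ursula predeceased; the 1/4 allotted to Ursula's branch passes to Ursula's issue by representation.
The 1/4 is divided into 4 equal shares of 1/16 among Ramiro, Beatriz, Soledad, Ines.
Ramiro is living and takes 1/16.
Beatriz is living and takes 1/16.
Soledad is living and takes 1/16.
Ines is living and takes 1/16.
Ximena is living and takes 1/4.
Graciela predeceased; the 1/4 allotted to Graciela's branch passes to Graciela's issue by representation.
The 1/4 is divided into 3 equal shares of 1/12 among Octavio, Teodoro, Diego.
Octavio is living and takes 1/12.
Teodoro is living and takes 1/12.
Diego is living and takes 1/12.
Elena is living and takes 1/4.

Beatriz 1/16; Diego 1/12; Elena 1/4; Ines 1/16; Octavio 1/12; Ramiro 1/16; Soledad 1/16; Teodoro 1/12; Ximena 1/4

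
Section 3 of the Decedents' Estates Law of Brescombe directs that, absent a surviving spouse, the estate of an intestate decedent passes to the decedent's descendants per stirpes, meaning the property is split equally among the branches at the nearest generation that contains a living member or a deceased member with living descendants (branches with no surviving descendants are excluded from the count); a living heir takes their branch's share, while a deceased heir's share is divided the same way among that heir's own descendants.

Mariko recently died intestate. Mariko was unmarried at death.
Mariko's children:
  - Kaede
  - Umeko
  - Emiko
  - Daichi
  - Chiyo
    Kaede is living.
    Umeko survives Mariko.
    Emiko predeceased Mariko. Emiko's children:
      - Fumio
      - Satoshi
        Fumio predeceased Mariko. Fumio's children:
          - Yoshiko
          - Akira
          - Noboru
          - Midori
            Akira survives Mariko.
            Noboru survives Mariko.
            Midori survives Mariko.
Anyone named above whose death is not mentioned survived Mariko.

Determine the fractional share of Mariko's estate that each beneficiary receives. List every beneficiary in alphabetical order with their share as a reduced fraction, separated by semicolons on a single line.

Akira 1/40; Chiyo 1/5; Daichi 1/5; Kaede 1/5; Midori 1/40; Noboru 1/40; Satoshi 1/10; Umeko 1/5; Yoshiko 1/40

There is no surviving spouse, so the entire estate passes to Mariko's descendants per stirpes.
The estate is divided into 5 equal shares of 1/5 among Kaede, Umeko, Emiko, Daichi, Chiyo.
Kaede is living and takes 1/5.
Umeko is living and takes 1/5.
Emiko predeceased; the 1/5 allotted to Emiko's branch passes to Emiko's issue by representation.
The 1/5 is divided into 2 equal shares of 1/10 among Fumio, Satoshi.
Fumio predeceased; the 1/10 allotted to Fumio's branch passes to Fumio's issue by representation.
The 1/10 is divided into 4 equal shares of 1/40 among Yoshiko, Akira, Noboru, Midori.
Yoshiko is living and takes 1/40.
Akira is living and takes 1/40.
Noboru is living and takes 1/40.
Midori is living and takes 1/40.
Satoshi is living and takes 1/10.
Daichi is living and takes 1/5.
Chiyo is living and takes 1/5.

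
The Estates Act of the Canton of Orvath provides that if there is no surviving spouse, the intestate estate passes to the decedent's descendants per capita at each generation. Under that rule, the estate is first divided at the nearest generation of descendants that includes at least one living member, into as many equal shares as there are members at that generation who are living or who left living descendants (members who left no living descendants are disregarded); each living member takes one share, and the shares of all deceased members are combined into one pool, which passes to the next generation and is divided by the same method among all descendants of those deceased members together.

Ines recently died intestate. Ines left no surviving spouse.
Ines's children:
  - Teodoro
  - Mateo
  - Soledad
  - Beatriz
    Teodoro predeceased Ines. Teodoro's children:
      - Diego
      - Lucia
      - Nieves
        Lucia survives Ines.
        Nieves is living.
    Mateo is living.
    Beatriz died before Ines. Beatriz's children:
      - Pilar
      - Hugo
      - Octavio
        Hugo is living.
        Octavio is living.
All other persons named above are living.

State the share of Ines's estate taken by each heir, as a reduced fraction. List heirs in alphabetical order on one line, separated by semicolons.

Diego 1/12; Hugo 1/12; Lucia 1/12; Mateo 1/4; Nieves 1/12; Octavio 1/12; Pilar 1/12; Soledad 1/4

There is no surviving spouse, so the entire estate passes to Ines's descendants per capita at each generation.
At generation 1 (Teodoro, Mateo, Soledad, Beatriz) there are 4 shares of (1)/4 = 1/4 each.
Living: Mateo and Soledad — each takes 1/4.
Deceased: Teodoro and Beatriz. Their combined 1/2 is pooled and carried to generation 2.
At generation 2 (Diego, Lucia, Nieves, Pilar, Hugo, Octavio) there are 6 shares of (1/2)/6 = 1/12 each.
Living: Diego, Lucia, Nieves, Pilar, Hugo, and Octavio — each takes 1/12.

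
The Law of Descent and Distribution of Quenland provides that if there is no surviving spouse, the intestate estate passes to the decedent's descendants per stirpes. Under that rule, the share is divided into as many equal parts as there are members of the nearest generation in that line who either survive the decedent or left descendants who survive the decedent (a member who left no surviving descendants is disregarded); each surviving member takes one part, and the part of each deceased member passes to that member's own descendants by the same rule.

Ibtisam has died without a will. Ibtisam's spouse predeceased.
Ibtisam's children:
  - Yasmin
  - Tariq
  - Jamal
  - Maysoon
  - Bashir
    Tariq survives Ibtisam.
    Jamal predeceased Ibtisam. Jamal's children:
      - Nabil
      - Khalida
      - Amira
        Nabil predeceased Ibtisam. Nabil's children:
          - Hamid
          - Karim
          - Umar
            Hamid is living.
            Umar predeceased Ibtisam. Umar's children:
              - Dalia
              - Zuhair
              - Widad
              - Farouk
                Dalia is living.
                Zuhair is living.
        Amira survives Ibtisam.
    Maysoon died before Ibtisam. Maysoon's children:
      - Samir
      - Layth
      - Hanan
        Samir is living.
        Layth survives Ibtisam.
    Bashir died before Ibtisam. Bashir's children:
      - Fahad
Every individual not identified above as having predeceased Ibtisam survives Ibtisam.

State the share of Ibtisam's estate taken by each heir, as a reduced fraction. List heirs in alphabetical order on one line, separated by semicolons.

There is no surviving spouse, so the entire estate passes to Ibtisam's descendants per stirpes.
The estate is divided into 5 equal shares of 1/5 among Yasmin, Tariq, Jamal, Maysoon, Bashir.
Yasmin is living and takes 1/5.
Tariq is living and takes 1/5.
Jamal predeceased; the 1/5 allotted to Jamal's branch passes to Jamal's issue by representation.
The 1/5 is divided into 3 equal shares of 1/15 among Nabil, Khalida, Amira.
Nabil predeceased; the 1/15 allotted to Nabil's branch passes to Nabil's issue by representation.
The 1/15 is divided into 3 equal shares of 1/45 among Hamid, Karim, Umar.
Hamid is living and takes 1/45.
Karim is living and takes 1/45.
Umar predeceased; the 1/45 allotted to Umar's branch passes to Umar's issue by representation.
The 1/45 is divided into 4 equal shares of 1/180 among Dalia, Zuhair, Widad, Farouk.
Dalia is living and takes 1/180.
Zuhair is living and takes 1/180.
Widad is living and takes 1/180.
Farouk is living and takes 1/180.
Khalida is living and takes 1/15.
Amira is living and takes 1/15.
Maysoon predeceased; the 1/5 allotted to Maysoon's branch passes to Maysoon's issue by representation.
The 1/5 is divided into 3 equal shares of 1/15 among Samir, Layth, Hanan.
Samir is living and takes 1/15.
Layth is living and takes 1/15.
Hanan is living and takes 1/15.
Bashir predeceased; the 1/5 allotted to Bashir's branch passes to Bashir's issue by representation.
Fahad is the sole taker at this level and receives the full 1/5.

Amira 1/15; Dalia 1/180; Fahad 1/5; Farouk 1/180; Hamid 1/45; Hanan 1/15; Karim 1/45; Khalida 1/15; Layth 1/15; Samir 1/15; Tariq 1/5; Widad 1/180; Yasmin 1/5; Zuhair 1/180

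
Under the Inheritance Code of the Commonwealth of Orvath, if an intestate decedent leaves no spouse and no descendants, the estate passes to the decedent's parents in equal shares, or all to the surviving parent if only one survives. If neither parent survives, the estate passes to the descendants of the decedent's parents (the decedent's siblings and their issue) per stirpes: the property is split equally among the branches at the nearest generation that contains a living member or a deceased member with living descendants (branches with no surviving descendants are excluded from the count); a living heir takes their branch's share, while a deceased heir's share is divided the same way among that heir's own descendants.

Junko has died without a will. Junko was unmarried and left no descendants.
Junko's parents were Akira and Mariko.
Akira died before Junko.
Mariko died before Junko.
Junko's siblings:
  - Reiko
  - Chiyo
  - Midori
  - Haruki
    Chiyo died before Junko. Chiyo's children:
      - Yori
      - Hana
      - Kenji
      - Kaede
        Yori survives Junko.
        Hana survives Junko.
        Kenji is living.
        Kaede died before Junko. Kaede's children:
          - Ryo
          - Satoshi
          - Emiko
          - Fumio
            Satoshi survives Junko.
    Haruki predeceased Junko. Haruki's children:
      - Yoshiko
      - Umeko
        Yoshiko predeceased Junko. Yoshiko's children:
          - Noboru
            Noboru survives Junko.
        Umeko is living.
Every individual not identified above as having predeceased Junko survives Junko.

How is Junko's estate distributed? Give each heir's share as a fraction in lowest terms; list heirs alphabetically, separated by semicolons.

Neither parent survives and there are no descendants, so the estate passes to Junko's siblings and their issue per stirpes.
The estate is divided into 4 equal shares of 1/4 among Reiko, Chiyo, Midori, Haruki.
Reiko is living and takes 1/4.
Chiyo predeceased; the 1/4 allotted to Chiyo's branch passes to Chiyo's issue by representation.
The 1/4 is divided into 4 equal shares of 1/16 among Yori, Hana, Kenji, Kaede.
Yori is living and takes 1/16.
Hana is living and takes 1/16.
Kenji is living and takes 1/16.
Kaede predeceased; the 1/16 allotted to Kaede's branch passes to Kaede's issue by representation.
The 1/16 is divided into 4 equal shares of 1/64 among Ryo, Satoshi, Emiko, Fumio.
Ryo is living and takes 1/64.
Satoshi is living and takes 1/64.
Emiko is living and takes 1/64.
Fumio is living and takes 1/64.
Midori is living and takes 1/4.
Haruki predeceased; the 1/4 allotted to Haruki's branch passes to Haruki's issue by representation.
The 1/4 is divided into 2 equal shares of 1/8 among Yoshiko, Umeko.
Yoshiko predeceased; the 1/8 allotted to Yoshiko's branch passes to Yoshiko's issue by representation.
Noboru is the sole taker at this level and receives the full 1/8.
Umeko is living and takes 1/8.

Emiko 1/64; Fumio 1/64; Hana 1/16; Kenji 1/16; Midori 1/4; Noboru 1/8; Reiko 1/4; Ryo 1/64; Satoshi 1/64; Umeko 1/8; Yori 1/16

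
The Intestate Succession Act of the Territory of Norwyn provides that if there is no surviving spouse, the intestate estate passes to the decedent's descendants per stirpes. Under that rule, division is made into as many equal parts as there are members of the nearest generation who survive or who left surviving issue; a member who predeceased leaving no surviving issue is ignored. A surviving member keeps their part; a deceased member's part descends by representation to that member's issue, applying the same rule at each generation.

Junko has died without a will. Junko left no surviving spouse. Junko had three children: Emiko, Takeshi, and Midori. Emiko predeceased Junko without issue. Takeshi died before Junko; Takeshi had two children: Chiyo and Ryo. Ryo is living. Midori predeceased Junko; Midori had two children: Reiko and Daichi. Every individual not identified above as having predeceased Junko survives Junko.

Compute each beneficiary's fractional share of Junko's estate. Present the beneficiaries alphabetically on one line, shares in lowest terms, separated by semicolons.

There is no surviving spouse, so the entire estate passes to Junko's descendants per stirpes.
Emiko left no surviving issue, so that branch lapses and is disregarded.
The estate is divided into 2 equal shares of 1/2 among Takeshi, Midori.
Takeshi predeceased; the 1/2 allotted to Takeshi's branch passes to Takeshi's issue by representation.
The 1/2 is divided into 2 equal shares of 1/4 among Chiyo, Ryo.
Chiyo is living and takes 1/4.
Ryo is living and takes 1/4.
Midori predeceased; the 1/2 allotted to Midori's branch passes to Midori's issue by representation.
The 1/2 is divided into 2 equal shares of 1/4 among Reiko, Daichi.
Reiko is living and takes 1/4.
Daichi is living and takes 1/4.

Chiyo 1/4; Daichi 1/4; Reiko 1/4; Ryo 1/4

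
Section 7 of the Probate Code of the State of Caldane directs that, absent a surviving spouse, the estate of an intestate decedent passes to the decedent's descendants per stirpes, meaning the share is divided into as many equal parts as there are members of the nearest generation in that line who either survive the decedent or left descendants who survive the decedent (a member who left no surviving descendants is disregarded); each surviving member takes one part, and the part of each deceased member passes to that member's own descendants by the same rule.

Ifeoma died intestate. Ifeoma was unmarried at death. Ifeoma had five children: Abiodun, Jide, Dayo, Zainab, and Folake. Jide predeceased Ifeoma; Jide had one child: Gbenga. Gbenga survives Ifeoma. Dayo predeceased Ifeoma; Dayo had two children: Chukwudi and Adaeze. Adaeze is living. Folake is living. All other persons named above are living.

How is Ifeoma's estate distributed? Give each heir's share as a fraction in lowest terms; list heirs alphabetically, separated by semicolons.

Abiodun 1/5; Adaeze 1/10; Chukwudi 1/10; Folake 1/5; Gbenga 1/5; Zainab 1/5

There is no surviving spouse, so the entire estate passes to Ifeoma's descendants per stirpes.
The estate is divided into 5 equal shares of 1/5 among Abiodun, Jide, Dayo, Zainab, Folake.
Abiodun is living and takes 1/5.
Jide predeceased; the 1/5 allotted to Jide's branch passes to Jide's issue by representation.
Gbenga is the sole taker at this level and receives the full 1/5.
Dayo predeceased; the 1/5 allotted to Dayo's branch passes to Dayo's issue by representation.
The 1/5 is divided into 2 equal shares of 1/10 among Chukwudi, Adaeze.
Chukwudi is living and takes 1/10.
Adaeze is living and takes 1/10.
Zainab is living and takes 1/5.
Folake is living and takes 1/5.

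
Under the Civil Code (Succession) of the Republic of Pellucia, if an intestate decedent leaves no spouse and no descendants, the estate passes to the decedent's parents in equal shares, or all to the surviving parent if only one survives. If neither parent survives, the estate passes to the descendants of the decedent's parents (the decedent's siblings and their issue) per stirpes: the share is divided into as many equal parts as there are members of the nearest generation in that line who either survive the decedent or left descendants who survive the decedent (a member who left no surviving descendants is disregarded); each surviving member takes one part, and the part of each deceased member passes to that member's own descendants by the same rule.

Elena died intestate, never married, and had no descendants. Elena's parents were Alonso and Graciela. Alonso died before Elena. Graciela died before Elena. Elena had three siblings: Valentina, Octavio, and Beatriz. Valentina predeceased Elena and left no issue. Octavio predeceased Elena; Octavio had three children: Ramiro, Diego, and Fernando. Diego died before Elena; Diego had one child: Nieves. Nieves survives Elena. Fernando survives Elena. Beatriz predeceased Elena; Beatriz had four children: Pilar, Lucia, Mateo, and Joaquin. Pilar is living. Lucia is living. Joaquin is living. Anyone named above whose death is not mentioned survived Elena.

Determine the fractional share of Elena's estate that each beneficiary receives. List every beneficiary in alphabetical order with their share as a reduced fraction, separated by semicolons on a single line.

Neither parent survives and there are no descendants, so the estate passes to Elena's siblings and their issue per stirpes.
Valentina left no surviving issue, so that branch lapses and is disregarded.
The estate is divided into 2 equal shares of 1/2 among Octavio, Beatriz.
Octavio predeceased; the 1/2 allotted to Octavio's branch passes to Octavio's issue by representation.
The 1/2 is divided into 3 equal shares of 1/6 among Ramiro, Diego, Fernando.
Ramiro is living and takes 1/6.
Diego predeceased; the 1/6 allotted to Diego's branch passes to Diego's issue by representation.
Nieves is the sole taker at this level and receives the full 1/6.
Fernando is living and takes 1/6.
Beatriz predeceased; the 1/2 allotted to Beatriz's branch passes to Beatriz's issue by representation.
The 1/2 is divided into 4 equal shares of 1/8 among Pilar, Lucia, Mateo, Joaquin.
Pilar is living and takes 1/8.
Lucia is living and takes 1/8.
Mateo is living and takes 1/8.
Joaquin is living and takes 1/8.

Fernando 1/6; Joaquin 1/8; Lucia 1/8; Mateo 1/8; Nieves 1/6; Pilar 1/8; Ramiro 1/6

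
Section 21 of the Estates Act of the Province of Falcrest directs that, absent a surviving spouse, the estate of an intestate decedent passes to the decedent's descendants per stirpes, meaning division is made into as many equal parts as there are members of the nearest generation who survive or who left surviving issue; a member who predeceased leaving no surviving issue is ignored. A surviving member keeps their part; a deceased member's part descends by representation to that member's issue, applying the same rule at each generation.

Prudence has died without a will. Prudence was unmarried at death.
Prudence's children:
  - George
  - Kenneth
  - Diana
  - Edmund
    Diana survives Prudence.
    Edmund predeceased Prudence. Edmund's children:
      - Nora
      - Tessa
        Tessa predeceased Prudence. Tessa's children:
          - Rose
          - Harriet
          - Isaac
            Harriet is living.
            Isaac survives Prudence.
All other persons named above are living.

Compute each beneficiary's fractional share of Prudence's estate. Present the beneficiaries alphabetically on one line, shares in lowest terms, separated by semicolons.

Diana 1/4; George 1/4; Harriet 1/24; Isaac 1/24; Kenneth 1/4; Nora 1/8; Rose 1/24

There is no surviving spouse, so the entire estate passes to Prudence's descendants per stirpes.
The estate is divided into 4 equal shares of 1/4 among George, Kenneth, Diana, Edmund.
George is living and takes 1/4.
Kenneth is living and takes 1/4.
Diana is living and takes 1/4.
Edmund predeceased; the 1/4 allotted to Edmund's branch passes to Edmund's issue by representation.
The 1/4 is divided into 2 equal shares of 1/8 among Nora, Tessa.
Nora is living and takes 1/8.
Tessa predeceased; the 1/8 allotted to Tessa's branch passes to Tessa's issue by representation.
The 1/8 is divided into 3 equal shares of 1/24 among Rose, Harriet, Isaac.
Rose is living and takes 1/24.
Harriet is living and takes 1/24.
Isaac is living and takes 1/24.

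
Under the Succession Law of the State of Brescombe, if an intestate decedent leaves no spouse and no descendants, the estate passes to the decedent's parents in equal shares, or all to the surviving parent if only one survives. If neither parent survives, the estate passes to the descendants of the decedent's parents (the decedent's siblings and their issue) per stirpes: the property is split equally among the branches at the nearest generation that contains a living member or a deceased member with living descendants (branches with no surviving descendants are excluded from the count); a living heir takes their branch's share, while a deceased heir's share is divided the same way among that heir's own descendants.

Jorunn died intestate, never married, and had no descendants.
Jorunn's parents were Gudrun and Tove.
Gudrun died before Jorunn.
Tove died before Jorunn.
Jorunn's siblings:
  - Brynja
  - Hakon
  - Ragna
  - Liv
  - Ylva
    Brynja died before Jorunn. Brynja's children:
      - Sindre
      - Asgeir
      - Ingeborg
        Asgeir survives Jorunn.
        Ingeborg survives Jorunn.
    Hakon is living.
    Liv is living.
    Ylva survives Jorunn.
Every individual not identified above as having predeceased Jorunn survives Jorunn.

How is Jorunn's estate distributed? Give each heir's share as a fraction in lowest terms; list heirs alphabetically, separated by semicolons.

Neither parent survives and there are no descendants, so the estate passes to Jorunn's siblings and their issue per stirpes.
The estate is divided into 5 equal shares of 1/5 among Brynja, Hakon, Ragna, Liv, Ylva.
Brynja predeceased; the 1/5 allotted to Brynja's branch passes to Brynja's issue by representation.
The 1/5 is divided into 3 equal shares of 1/15 among Sindre, Asgeir, Ingeborg.
Sindre is living and takes 1/15.
Asgeir is living and takes 1/15.
Ingeborg is living and takes 1/15.
Hakon is living and takes 1/5.
Ragna is living and takes 1/5.
Liv is living and takes 1/5.
Ylva is living and takes 1/5.

Asgeir 1/15; Hakon 1/5; Ingeborg 1/15; Liv 1/5; Ragna 1/5; Sindre 1/15; Ylva 1/5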